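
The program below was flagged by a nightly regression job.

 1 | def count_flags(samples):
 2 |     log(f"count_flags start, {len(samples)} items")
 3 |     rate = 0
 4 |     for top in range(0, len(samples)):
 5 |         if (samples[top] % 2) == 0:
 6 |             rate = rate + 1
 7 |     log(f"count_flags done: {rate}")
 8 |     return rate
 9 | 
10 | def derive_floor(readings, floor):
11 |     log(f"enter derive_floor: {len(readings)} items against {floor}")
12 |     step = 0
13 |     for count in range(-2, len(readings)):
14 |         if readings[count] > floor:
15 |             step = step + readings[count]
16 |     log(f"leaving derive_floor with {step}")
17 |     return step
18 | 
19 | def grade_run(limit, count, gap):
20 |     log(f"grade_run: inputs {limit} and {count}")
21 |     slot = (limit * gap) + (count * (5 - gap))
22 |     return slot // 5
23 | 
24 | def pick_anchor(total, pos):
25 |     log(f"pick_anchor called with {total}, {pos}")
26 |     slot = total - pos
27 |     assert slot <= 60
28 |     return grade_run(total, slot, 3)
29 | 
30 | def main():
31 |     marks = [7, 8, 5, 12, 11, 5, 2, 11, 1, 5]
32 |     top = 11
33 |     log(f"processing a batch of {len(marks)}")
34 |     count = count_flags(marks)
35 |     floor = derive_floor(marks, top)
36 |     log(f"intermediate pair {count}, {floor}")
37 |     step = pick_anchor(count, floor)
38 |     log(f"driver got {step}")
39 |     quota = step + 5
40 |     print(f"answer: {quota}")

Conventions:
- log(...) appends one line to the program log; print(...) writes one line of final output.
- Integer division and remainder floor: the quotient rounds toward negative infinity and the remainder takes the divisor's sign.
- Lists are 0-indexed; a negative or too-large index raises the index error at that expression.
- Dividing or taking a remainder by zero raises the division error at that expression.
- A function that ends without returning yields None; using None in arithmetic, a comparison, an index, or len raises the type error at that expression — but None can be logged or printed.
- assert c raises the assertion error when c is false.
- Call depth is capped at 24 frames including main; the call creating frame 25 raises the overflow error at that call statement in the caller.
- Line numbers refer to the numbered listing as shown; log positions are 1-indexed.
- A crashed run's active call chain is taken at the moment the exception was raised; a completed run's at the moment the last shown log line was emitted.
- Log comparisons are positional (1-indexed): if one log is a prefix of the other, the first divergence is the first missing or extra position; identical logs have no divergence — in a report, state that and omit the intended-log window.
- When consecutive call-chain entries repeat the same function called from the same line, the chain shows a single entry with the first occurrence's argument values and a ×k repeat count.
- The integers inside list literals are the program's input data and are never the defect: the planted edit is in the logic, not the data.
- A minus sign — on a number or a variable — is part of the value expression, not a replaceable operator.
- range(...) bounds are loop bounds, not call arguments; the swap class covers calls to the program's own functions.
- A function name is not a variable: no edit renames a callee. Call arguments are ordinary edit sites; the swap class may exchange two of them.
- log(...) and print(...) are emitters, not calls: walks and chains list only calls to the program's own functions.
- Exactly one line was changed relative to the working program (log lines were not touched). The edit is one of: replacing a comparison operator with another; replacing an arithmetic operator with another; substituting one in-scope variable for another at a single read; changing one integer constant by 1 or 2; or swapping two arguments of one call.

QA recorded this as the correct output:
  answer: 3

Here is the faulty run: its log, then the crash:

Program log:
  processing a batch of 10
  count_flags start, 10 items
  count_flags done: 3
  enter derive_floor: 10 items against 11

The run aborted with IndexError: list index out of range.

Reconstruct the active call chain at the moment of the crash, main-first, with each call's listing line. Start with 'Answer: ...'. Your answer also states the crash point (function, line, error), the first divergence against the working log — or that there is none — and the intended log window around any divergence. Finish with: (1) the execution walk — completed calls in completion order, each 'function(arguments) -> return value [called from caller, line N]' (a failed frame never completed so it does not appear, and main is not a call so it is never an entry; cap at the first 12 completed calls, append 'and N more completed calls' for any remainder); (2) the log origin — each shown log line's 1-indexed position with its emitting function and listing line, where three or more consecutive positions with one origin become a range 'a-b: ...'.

Answer: main -> derive_floor (called at line 35).
Core observation: The log ends early — 4 lines, where the working version next logs 'leaving derive_floor with 12'.
Crash: derive_floor, line 14, IndexError.
First divergence: position 5 — after 4 matching lines the faulty run goes silent; intended next line 'leaving derive_floor with 12'.
Intended log window:
  3: count_flags done: 3
  4: enter derive_floor: 10 items against 11
  5: leaving derive_floor with 12
  6: intermediate pair 3, 12
Execution walk:
  count_flags([7, 8, 5, 12, 11, 5, 2, 11, 1, 5]) -> 3  [called from main, line 34]
Log origin:
  1: from main, line 33
  2: from count_flags, line 2
  3: from count_flags, line 7
  4: from derive_floor, line 11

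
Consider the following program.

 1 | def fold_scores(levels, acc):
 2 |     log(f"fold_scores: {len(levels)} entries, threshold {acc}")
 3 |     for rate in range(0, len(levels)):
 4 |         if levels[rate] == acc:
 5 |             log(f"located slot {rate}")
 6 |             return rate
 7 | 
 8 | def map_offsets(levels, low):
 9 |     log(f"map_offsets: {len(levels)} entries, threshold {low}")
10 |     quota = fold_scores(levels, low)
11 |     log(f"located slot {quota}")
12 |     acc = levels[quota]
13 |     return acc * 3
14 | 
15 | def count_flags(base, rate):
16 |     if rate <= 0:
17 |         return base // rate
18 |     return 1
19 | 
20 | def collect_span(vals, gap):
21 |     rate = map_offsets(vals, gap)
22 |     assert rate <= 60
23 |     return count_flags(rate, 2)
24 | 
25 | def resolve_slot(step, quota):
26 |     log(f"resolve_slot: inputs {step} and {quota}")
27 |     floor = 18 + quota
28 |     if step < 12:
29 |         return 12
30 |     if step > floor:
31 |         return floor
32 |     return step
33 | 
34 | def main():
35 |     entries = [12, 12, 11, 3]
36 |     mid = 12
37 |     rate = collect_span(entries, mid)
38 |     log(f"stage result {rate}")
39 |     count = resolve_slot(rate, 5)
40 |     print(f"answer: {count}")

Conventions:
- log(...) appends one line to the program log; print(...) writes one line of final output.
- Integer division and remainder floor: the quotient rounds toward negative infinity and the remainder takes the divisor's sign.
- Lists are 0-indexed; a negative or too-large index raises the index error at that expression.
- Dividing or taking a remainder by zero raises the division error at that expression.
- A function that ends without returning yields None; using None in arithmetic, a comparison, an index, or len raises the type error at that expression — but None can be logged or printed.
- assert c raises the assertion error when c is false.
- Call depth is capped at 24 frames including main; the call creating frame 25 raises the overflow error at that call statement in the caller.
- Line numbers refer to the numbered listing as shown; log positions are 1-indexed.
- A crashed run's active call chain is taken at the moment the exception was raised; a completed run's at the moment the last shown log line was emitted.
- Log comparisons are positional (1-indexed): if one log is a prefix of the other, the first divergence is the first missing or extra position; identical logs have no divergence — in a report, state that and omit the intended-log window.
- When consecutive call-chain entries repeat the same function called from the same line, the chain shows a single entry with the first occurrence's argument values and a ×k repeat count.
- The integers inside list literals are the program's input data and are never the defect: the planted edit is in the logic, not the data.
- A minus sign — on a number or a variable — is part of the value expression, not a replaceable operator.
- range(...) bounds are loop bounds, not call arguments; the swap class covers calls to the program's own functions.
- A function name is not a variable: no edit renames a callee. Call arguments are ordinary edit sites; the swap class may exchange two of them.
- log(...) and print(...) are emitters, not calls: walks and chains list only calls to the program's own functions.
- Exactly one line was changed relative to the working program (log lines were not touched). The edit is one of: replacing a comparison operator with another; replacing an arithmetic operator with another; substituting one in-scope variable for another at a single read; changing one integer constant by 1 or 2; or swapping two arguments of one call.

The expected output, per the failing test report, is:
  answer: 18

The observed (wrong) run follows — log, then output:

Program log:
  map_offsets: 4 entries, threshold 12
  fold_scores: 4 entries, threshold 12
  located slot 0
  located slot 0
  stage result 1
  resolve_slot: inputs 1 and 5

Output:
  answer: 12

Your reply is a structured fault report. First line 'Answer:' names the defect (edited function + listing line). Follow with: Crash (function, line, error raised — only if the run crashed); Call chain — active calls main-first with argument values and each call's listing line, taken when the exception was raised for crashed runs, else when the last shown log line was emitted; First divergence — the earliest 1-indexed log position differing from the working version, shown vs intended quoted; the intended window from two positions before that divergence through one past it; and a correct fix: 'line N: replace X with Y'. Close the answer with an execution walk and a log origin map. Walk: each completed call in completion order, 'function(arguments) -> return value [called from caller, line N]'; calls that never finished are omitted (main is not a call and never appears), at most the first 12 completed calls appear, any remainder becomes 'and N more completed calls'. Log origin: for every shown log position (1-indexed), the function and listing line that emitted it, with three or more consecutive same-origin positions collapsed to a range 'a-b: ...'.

Answer: the defect is in count_flags at line 16.
Key fact: Everything matches until log position 5, which reads 'stage result 1' in place of 'stage result 18'.
Call chain: main -> resolve_slot(1, 5) (called at line 39).
First divergence: position 5; shown 'stage result 1' vs intended 'stage result 18'.
Intended log window:
  3: located slot 0
  4: located slot 0
  5: stage result 18
  6: resolve_slot: inputs 18 and 5
Execution walk:
  fold_scores([12, 12, 11, 3], 12) -> 0  [called from map_offsets, line 10]
  map_offsets([12, 12, 11, 3], 12) -> 36  [called from collect_span, line 21]
  count_flags(36, 2) -> 1  [called from collect_span, line 23]
  collect_span([12, 12, 11, 3], 12) -> 1  [called from main, line 37]
  resolve_slot(1, 5) -> 12  [called from main, line 39]
Log line origins:
  1: from map_offsets, line 9
  2: from fold_scores, line 2
  3: from fold_scores, line 5
  4: from map_offsets, line 11
  5: from main, line 38
  6: from resolve_slot, line 26
A correct fix: line 16: replace `<=` with `!=`.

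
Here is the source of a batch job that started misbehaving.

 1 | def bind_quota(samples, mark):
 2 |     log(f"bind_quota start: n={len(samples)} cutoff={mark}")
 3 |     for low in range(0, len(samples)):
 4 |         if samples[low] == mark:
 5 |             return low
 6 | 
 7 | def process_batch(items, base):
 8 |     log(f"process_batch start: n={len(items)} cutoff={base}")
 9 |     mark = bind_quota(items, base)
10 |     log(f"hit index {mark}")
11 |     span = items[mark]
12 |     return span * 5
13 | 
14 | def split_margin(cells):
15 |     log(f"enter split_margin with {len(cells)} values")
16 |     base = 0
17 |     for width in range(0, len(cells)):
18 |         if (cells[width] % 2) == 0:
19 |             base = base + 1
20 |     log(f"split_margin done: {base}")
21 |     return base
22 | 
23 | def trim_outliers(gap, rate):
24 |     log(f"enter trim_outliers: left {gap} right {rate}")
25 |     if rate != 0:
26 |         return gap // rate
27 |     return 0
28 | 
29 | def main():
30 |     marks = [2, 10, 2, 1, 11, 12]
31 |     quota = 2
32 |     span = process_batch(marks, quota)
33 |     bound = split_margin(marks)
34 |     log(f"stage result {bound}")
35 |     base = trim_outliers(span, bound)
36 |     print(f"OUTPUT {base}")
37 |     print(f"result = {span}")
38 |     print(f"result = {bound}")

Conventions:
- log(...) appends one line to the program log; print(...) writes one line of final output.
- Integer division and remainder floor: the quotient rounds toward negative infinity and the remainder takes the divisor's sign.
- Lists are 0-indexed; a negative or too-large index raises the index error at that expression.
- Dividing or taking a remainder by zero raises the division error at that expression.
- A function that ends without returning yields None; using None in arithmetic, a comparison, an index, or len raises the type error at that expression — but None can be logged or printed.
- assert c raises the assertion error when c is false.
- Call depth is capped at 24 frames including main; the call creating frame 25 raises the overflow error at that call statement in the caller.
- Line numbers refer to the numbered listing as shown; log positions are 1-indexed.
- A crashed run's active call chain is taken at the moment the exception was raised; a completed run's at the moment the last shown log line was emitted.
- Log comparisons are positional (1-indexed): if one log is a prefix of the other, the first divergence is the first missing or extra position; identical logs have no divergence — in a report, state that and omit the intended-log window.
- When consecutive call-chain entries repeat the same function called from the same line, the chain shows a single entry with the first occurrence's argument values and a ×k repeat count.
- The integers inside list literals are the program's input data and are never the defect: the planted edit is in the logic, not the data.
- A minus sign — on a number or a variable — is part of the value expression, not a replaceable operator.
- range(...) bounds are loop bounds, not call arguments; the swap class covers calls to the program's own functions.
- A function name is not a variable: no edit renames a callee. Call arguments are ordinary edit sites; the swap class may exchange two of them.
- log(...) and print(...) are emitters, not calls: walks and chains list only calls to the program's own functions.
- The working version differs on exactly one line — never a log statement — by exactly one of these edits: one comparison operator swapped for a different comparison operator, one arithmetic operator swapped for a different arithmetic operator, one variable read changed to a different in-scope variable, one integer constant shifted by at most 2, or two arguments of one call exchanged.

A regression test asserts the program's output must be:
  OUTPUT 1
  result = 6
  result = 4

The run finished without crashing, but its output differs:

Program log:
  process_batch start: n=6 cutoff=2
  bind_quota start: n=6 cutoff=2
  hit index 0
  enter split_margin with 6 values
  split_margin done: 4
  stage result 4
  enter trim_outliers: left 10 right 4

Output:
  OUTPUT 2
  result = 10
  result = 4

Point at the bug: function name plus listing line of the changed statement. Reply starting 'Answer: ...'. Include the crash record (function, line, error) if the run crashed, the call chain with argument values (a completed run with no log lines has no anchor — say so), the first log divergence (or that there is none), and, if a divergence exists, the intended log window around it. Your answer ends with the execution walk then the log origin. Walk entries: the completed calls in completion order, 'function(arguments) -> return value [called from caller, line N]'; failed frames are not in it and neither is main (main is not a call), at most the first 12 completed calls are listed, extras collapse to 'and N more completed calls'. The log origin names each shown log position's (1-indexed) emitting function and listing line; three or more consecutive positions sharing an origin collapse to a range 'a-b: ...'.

Answer: the defect is in process_batch at line 12.
Core observation: The log first diverges at position 7: the faulty run prints 'enter trim_outliers: left 10 right 4' where the working version prints 'enter trim_outliers: left 6 right 4'.
Call chain: main -> trim_outliers(10, 4) (called at line 35).
First divergence: position 7 — shown 'enter trim_outliers: left 10 right 4', intended 'enter trim_outliers: left 6 right 4'.
Intended log window:
  5: split_margin done: 4
  6: stage result 4
  7: enter trim_outliers: left 6 right 4
Execution walk:
  bind_quota([2, 10, 2, 1, 11, 12], 2) -> 0  [called from process_batch, line 9]
  process_batch([2, 10, 2, 1, 11, 12], 2) -> 10  [called from main, line 32]
  split_margin([2, 10, 2, 1, 11, 12]) -> 4  [called from main, line 33]
  trim_outliers(10, 4) -> 2  [called from main, line 35]
Log origins:
  1 — process_batch, line 8
  2 — bind_quota, line 2
  3 — process_batch, line 10
  4 — split_margin, line 15
  5 — split_margin, line 20
  6 — main, line 34
  7 — trim_outliers, line 24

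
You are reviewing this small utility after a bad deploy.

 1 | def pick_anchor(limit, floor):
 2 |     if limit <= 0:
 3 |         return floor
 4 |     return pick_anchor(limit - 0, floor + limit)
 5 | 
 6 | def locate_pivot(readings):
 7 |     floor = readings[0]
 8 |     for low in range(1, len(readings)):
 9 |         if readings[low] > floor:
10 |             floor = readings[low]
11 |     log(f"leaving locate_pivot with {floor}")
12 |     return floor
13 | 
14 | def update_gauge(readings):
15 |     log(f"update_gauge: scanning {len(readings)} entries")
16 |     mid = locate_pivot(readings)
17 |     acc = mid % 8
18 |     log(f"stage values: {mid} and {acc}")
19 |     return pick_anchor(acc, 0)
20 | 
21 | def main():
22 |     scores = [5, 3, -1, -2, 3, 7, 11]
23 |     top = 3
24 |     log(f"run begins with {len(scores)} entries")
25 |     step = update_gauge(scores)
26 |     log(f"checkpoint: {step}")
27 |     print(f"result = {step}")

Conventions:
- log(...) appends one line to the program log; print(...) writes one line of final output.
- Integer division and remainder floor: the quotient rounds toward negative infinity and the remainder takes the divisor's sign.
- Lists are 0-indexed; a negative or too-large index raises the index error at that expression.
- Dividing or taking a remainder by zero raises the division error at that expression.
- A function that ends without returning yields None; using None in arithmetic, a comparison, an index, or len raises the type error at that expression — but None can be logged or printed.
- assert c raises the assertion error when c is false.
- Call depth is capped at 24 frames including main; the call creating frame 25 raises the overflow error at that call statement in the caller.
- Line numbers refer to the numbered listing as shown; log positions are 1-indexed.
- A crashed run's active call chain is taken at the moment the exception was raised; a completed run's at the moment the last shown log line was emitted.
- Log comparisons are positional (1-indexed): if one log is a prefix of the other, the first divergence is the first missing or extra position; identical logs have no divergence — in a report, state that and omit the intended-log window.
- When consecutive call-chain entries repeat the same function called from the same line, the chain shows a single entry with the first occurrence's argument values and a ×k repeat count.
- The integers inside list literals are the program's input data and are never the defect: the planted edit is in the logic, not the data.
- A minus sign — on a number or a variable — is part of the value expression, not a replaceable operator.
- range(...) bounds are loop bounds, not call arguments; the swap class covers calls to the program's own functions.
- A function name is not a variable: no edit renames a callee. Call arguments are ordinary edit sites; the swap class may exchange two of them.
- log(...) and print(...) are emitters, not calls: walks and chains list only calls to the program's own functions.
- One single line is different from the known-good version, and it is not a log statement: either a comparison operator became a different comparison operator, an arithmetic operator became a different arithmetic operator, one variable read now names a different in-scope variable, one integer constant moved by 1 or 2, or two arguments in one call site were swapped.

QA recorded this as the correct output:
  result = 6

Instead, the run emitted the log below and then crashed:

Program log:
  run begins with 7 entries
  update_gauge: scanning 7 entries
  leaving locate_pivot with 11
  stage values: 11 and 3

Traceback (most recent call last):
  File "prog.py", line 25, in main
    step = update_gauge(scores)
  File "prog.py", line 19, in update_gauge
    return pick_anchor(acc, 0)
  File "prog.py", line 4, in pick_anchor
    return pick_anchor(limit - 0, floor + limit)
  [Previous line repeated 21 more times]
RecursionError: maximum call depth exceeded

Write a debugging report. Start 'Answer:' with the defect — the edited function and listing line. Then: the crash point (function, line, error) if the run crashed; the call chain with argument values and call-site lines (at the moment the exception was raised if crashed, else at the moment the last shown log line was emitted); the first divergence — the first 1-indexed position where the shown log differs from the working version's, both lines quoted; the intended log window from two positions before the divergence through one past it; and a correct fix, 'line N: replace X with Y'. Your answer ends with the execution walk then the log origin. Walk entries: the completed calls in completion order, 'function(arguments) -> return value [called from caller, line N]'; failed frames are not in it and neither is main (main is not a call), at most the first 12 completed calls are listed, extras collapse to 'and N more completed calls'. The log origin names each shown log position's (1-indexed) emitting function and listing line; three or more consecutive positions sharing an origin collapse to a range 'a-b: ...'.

Answer: the defect is in pick_anchor at line 4.
Key fact: The faulty run's log stops after 4 lines; the working version's next line would be 'checkpoint: 6'.
Crash: pick_anchor, line 4, RecursionError.
Call chain: main -> update_gauge([5, 3, -1, -2, 3, 7, 11]) (called at line 25) -> pick_anchor(3, 0) (called at line 19) -> pick_anchor(3, 3) (called at line 4) ×21.
First divergence: position 5 — after 4 matching lines the faulty run goes silent; intended next line 'checkpoint: 6'.
Intended log window:
  3: leaving locate_pivot with 11
  4: stage values: 11 and 3
  5: checkpoint: 6
Execution walk:
  locate_pivot([5, 3, -1, -2, 3, 7, 11]) -> 11  [called from update_gauge, line 16]
Log line origins:
  1: emitted by main (line 24)
  2: emitted by update_gauge (line 15)
  3: emitted by locate_pivot (line 11)
  4: emitted by update_gauge (line 18)
A correct fix: line 4: replace `0` with `1`.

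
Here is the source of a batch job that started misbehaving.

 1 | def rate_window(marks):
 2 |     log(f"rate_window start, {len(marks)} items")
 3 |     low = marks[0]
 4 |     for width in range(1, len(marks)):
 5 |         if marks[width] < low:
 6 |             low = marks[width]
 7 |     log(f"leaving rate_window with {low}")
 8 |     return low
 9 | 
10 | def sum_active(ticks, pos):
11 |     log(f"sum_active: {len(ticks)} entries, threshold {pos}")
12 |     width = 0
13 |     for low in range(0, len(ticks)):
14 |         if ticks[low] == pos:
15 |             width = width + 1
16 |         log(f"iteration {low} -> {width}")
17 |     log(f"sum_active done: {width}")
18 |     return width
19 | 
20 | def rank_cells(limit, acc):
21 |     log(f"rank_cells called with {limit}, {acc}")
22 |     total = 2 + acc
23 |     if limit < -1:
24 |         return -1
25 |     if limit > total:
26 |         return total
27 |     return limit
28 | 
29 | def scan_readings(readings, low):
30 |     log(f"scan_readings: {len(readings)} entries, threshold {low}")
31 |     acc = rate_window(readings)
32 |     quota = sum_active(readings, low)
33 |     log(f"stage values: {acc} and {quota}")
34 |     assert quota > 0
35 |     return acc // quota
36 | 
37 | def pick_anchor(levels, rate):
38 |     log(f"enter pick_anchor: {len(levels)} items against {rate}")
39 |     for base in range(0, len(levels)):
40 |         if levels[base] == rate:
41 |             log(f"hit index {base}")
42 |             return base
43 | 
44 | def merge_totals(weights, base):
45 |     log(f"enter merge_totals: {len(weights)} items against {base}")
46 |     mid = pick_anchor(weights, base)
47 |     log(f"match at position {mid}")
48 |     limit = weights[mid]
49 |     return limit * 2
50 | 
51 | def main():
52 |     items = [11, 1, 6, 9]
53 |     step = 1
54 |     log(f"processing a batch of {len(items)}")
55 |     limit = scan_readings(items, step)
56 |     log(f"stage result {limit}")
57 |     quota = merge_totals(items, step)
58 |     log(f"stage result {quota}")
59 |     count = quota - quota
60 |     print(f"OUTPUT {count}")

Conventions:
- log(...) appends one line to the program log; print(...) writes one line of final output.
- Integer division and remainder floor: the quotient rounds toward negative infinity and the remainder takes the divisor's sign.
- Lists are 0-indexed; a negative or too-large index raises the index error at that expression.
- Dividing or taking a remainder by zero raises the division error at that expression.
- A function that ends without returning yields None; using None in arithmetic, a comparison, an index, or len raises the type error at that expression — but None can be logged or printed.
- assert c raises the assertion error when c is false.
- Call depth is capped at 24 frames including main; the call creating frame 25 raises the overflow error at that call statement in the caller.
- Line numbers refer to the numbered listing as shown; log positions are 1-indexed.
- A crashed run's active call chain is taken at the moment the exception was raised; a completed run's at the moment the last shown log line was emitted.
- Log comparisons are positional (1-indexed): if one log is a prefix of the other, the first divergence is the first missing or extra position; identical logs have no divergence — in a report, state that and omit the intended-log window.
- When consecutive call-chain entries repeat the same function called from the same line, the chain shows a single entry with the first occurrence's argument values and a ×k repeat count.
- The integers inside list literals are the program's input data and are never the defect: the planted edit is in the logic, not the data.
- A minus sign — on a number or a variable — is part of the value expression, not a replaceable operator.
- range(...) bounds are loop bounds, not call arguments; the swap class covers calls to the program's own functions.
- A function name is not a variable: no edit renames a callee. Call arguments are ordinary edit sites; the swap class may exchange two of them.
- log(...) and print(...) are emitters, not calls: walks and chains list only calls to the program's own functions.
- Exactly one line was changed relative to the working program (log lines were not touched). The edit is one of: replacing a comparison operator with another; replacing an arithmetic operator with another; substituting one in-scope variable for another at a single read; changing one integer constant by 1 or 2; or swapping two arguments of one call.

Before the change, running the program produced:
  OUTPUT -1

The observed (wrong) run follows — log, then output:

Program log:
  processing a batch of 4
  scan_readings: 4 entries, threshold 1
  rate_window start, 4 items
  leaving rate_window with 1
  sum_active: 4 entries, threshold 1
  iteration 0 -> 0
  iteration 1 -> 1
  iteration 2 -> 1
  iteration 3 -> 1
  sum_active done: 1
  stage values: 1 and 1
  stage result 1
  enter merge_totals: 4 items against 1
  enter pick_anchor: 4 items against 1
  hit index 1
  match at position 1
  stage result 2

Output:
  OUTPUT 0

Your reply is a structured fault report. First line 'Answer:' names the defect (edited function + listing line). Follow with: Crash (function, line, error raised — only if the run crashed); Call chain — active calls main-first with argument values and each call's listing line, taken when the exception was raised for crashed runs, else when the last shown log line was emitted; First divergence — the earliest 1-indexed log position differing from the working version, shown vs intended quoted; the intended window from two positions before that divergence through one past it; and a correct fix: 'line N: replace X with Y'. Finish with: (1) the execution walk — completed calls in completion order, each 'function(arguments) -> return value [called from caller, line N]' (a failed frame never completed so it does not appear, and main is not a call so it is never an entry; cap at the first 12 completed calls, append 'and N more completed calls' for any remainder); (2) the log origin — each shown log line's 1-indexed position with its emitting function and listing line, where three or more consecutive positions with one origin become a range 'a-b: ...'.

Answer: the defect is in main at line 59.
Key observation: No log line changed; the fault shows up purely in the output.
Call chain: main.
First divergence: there is none — every log position agrees.
Execution walk:
  rate_window([11, 1, 6, 9]) -> 1  [called from scan_readings, line 31]
  sum_active([11, 1, 6, 9], 1) -> 1  [called from scan_readings, line 32]
  scan_readings([11, 1, 6, 9], 1) -> 1  [called from main, line 55]
  pick_anchor([11, 1, 6, 9], 1) -> 1  [called from merge_totals, line 46]
  merge_totals([11, 1, 6, 9], 1) -> 2  [called from main, line 57]
Log line origins:
  1 — main, line 54
  2 — scan_readings, line 30
  3 — rate_window, line 2
  4 — rate_window, line 7
  5 — sum_active, line 11
  6-9 — sum_active, line 16
  10 — sum_active, line 17
  11 — scan_readings, line 33
  12 — main, line 56
  13 — merge_totals, line 45
  14 — pick_anchor, line 38
  15 — pick_anchor, line 41
  16 — merge_totals, line 47
  17 — main, line 58
A correct fix: line 59: replace `quota - quota` with `limit - quota`.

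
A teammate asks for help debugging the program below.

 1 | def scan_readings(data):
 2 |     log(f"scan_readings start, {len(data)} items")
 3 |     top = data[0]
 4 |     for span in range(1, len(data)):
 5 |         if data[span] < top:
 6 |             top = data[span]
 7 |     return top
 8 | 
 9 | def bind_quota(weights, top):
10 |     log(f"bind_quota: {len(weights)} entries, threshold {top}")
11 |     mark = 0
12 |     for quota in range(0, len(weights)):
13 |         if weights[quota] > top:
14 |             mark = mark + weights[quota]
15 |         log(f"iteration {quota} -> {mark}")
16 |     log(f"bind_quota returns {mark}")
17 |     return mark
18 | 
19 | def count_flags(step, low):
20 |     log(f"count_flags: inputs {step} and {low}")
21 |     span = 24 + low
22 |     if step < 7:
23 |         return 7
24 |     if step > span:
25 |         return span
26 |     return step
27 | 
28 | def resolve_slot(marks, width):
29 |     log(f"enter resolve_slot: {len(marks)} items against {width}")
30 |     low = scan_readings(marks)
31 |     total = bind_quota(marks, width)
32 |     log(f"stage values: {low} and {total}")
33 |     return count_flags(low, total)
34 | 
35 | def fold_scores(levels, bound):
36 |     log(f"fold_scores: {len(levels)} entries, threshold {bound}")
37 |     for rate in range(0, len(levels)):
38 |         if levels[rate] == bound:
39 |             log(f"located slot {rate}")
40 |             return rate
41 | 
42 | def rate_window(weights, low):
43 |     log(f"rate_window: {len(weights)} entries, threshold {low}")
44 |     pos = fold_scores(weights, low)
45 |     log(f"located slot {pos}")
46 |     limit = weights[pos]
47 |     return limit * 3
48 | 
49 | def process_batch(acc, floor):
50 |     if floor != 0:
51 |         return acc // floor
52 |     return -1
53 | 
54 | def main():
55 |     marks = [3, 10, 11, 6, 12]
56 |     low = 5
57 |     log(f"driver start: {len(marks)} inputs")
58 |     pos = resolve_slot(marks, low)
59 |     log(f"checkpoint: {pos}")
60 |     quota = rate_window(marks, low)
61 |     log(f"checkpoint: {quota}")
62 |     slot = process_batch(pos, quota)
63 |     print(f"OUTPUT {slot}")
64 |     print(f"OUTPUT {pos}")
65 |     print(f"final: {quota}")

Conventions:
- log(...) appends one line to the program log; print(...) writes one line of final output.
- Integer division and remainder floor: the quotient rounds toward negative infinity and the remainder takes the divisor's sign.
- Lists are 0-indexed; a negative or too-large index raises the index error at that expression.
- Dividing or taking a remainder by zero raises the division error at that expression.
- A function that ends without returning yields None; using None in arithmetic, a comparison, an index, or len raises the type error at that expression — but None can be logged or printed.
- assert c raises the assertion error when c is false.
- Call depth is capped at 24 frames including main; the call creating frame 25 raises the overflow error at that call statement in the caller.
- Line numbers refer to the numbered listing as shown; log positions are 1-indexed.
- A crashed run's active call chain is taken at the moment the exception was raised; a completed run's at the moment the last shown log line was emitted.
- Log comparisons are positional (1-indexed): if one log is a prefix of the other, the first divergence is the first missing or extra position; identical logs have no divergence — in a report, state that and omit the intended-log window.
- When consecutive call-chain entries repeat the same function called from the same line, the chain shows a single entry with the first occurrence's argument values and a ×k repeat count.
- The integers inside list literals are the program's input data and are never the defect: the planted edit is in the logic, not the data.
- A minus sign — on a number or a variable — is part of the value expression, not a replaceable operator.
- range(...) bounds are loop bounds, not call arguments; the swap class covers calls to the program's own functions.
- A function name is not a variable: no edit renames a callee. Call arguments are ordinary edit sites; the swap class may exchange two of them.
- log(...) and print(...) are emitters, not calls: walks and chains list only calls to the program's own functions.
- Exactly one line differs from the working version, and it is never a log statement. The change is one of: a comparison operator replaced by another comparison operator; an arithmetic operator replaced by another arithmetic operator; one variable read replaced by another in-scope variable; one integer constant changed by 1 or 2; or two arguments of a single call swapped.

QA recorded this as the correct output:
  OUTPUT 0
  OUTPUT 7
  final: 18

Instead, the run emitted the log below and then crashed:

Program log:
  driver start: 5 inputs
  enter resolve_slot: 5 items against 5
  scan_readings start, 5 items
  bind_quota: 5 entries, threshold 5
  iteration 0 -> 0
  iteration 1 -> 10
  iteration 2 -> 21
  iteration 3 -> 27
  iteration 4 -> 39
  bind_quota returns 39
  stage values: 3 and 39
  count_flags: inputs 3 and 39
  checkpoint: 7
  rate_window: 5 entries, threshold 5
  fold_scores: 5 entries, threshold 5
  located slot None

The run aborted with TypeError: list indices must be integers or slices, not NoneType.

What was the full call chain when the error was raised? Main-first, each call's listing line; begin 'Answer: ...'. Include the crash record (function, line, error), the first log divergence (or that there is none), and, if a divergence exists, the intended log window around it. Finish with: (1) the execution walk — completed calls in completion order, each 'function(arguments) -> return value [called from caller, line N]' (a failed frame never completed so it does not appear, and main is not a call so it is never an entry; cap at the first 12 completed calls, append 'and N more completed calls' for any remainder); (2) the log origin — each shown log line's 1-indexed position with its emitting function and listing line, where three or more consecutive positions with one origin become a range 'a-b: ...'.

Answer: main -> rate_window (called at line 60).
Key fact: At log position 2 the runs split — shown 'enter resolve_slot: 5 items against 5', but the working version logs 'enter resolve_slot: 5 items against 6'.
Crash: rate_window, line 46, TypeError.
First divergence: at position 2 the run shows 'enter resolve_slot: 5 items against 5' where the working version logs 'enter resolve_slot: 5 items against 6'.
Intended log window:
  1: driver start: 5 inputs
  2: enter resolve_slot: 5 items against 6
  3: scan_readings start, 5 items
Execution walk:
  scan_readings([3, 10, 11, 6, 12]) -> 3  [called from resolve_slot, line 30]
  bind_quota([3, 10, 11, 6, 12], 5) -> 39  [called from resolve_slot, line 31]
  count_flags(3, 39) -> 7  [called from resolve_slot, line 33]
  resolve_slot([3, 10, 11, 6, 12], 5) -> 7  [called from main, line 58]
  fold_scores([3, 10, 11, 6, 12], 5) -> None  [called from rate_window, line 44]
Log origins:
  1: logged in main at line 57
  2: logged in resolve_slot at line 29
  3: logged in scan_readings at line 2
  4: logged in bind_quota at line 10
  5-9: logged in bind_quota at line 15
  10: logged in bind_quota at line 16
  11: logged in resolve_slot at line 32
  12: logged in count_flags at line 20
  13: logged in main at line 59
  14: logged in rate_window at line 43
  15: logged in fold_scores at line 36
  16: logged in rate_window at line 45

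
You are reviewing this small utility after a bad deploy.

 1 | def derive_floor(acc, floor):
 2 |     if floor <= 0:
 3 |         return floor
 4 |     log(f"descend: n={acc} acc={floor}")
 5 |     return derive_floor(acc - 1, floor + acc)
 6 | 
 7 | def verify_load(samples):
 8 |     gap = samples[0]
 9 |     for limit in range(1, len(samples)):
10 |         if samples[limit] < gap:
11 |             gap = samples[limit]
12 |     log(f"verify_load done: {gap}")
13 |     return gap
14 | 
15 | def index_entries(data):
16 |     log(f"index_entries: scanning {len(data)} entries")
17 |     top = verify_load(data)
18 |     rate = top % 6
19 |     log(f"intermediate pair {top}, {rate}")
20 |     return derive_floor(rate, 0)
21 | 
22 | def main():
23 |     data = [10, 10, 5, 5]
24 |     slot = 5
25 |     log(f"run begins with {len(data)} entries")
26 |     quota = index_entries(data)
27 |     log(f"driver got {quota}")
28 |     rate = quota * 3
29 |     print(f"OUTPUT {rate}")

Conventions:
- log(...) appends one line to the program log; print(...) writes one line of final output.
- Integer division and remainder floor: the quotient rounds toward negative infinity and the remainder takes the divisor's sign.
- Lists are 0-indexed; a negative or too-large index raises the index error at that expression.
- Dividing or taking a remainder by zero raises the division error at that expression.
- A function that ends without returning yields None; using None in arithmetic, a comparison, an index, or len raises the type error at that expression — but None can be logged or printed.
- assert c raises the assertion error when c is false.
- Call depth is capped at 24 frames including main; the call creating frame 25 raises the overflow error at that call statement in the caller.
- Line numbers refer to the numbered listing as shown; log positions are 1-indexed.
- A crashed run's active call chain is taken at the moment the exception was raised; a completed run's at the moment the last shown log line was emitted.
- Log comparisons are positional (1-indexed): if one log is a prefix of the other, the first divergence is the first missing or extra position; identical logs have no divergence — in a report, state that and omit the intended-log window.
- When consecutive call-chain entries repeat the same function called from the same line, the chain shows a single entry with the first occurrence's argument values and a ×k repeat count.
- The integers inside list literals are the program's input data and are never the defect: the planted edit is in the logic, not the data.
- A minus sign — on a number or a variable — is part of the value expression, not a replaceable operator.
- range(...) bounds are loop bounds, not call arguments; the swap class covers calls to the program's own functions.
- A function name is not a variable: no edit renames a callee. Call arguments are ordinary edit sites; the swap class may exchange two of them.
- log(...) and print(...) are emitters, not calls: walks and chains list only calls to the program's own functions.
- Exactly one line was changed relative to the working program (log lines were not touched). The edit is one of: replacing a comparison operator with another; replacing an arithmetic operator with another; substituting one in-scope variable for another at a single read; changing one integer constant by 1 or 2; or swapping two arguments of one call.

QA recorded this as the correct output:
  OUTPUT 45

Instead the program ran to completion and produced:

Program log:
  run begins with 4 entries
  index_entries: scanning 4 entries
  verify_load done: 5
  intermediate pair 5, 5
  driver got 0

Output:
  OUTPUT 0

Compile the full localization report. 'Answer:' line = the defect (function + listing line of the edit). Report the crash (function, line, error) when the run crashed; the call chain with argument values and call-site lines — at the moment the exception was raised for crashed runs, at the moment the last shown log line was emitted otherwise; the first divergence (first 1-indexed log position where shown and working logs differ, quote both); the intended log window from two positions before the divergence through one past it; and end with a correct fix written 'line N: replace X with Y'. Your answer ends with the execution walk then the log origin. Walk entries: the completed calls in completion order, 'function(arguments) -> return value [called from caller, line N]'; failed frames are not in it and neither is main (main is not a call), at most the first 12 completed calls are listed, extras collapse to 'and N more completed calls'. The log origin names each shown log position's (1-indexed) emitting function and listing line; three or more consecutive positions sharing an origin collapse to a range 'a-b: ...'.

Answer: the defect is in derive_floor at line 2.
Core observation: The log first diverges at position 5: the faulty run prints 'driver got 0' where the working version prints 'descend: n=5 acc=0'.
Call chain: main.
First divergence: position 5 — the shown line 'driver got 0' should read 'descend: n=5 acc=0'.
Intended log window:
  3: verify_load done: 5
  4: intermediate pair 5, 5
  5: descend: n=5 acc=0
  6: descend: n=4 acc=5
Execution walk:
  verify_load([10, 10, 5, 5]) -> 5  [called from index_entries, line 17]
  derive_floor(5, 0) -> 0  [called from index_entries, line 20]
  index_entries([10, 10, 5, 5]) -> 0  [called from main, line 26]
Log origin:
  1: emitted by main (line 25)
  2: emitted by index_entries (line 16)
  3: emitted by verify_load (line 12)
  4: emitted by index_entries (line 19)
  5: emitted by main (line 27)
A correct fix: line 2: replace `floor` with `acc`.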